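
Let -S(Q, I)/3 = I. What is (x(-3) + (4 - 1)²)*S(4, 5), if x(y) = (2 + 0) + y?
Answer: -120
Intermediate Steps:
x(y) = 2 + y
S(Q, I) = -3*I
(x(-3) + (4 - 1)²)*S(4, 5) = ((2 - 3) + (4 - 1)²)*(-3*5) = (-1 + 3²)*(-15) = (-1 + 9)*(-15) = 8*(-15) = -120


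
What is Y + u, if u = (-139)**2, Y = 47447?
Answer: 66768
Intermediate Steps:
u = 19321
Y + u = 47447 + 19321 = 66768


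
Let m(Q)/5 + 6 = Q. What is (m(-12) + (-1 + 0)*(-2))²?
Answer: 7744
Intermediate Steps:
m(Q) = -30 + 5*Q
(m(-12) + (-1 + 0)*(-2))² = ((-30 + 5*(-12)) + (-1 + 0)*(-2))² = ((-30 - 60) - 1*(-2))² = (-90 + 2)² = (-88)² = 7744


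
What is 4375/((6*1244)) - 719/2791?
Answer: 6844009/20832024 ≈ 0.32853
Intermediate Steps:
4375/((6*1244)) - 719/2791 = 4375/7464 - 719*1/2791 = 4375*(1/7464) - 719/2791 = 4375/7464 - 719/2791 = 6844009/20832024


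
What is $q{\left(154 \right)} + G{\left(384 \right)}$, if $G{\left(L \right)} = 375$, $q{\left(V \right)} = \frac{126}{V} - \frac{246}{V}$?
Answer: $\frac{28815}{77} \approx 374.22$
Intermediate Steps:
$q{\left(V \right)} = - \frac{120}{V}$
$q{\left(154 \right)} + G{\left(384 \right)} = - \frac{120}{154} + 375 = \left(-120\right) \frac{1}{154} + 375 = - \frac{60}{77} + 375 = \frac{28815}{77}$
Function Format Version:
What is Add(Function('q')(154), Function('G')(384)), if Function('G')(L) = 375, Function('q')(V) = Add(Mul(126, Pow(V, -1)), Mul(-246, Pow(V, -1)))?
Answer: Rational(28815, 77) ≈ 374.22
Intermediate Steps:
Function('q')(V) = Mul(-120, Pow(V, -1))
Add(Function('q')(154), Function('G')(384)) = Add(Mul(-120, Pow(154, -1)), 375) = Add(Mul(-120, Rational(1, 154)), 375) = Add(Rational(-60, 77), 375) = Rational(28815, 77)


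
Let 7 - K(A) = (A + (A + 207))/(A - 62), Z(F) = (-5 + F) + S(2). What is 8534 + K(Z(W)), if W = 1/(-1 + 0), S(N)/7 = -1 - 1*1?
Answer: 700529/82 ≈ 8543.0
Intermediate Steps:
S(N) = -14 (S(N) = 7*(-1 - 1*1) = 7*(-1 - 1) = 7*(-2) = -14)
W = -1 (W = 1/(-1) = -1)
Z(F) = -19 + F (Z(F) = (-5 + F) - 14 = -19 + F)
K(A) = 7 - (207 + 2*A)/(-62 + A) (K(A) = 7 - (A + (A + 207))/(A - 62) = 7 - (A + (207 + A))/(-62 + A) = 7 - (207 + 2*A)/(-62 + A))
8534 + K(Z(W)) = 8534 + (-641 + 5*(-19 - 1))/(-62 + (-19 - 1)) = 8534 + (-641 + 5*(-20))/(-62 - 20) = 8534 + (-641 - 100)/(-82) = 8534 - 1/82*(-741) = 8534 + 741/82 = 700529/82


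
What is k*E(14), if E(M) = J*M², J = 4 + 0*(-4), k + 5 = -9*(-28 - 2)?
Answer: 207760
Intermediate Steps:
k = 265 (k = -5 - 9*(-28 - 2) = -5 - 9*(-30) = -5 + 270 = 265)
J = 4 (J = 4 + 0 = 4)
E(M) = 4*M²
k*E(14) = 265*(4*14²) = 265*(4*196) = 265*784 = 207760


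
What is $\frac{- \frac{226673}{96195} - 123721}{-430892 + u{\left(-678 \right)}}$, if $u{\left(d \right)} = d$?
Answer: $\frac{5950784134}{20757438075} \approx 0.28668$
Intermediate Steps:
$\frac{- \frac{226673}{96195} - 123721}{-430892 + u{\left(-678 \right)}} = \frac{- \frac{226673}{96195} - 123721}{-430892 - 678} = \frac{\left(-226673\right) \frac{1}{96195} - 123721}{-431570} = \left(- \frac{226673}{96195} - 123721\right) \left(- \frac{1}{431570}\right) = \left(- \frac{11901568268}{96195}\right) \left(- \frac{1}{431570}\right) = \frac{5950784134}{20757438075}$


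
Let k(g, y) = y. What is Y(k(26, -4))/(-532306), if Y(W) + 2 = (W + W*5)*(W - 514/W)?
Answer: 1495/266153 ≈ 0.0056171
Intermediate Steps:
Y(W) = -2 + 6*W*(W - 514/W) (Y(W) = -2 + (W + W*5)*(W - 514/W) = -2 + (W + 5*W)*(W - 514/W) = -2 + (6*W)*(W - 514/W) = -2 + 6*W*(W - 514/W))
Y(k(26, -4))/(-532306) = (-3086 + 6*(-4)**2)/(-532306) = (-3086 + 6*16)*(-1/532306) = (-3086 + 96)*(-1/532306) = -2990*(-1/532306) = 1495/266153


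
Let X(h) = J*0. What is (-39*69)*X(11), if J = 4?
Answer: 0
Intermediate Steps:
X(h) = 0 (X(h) = 4*0 = 0)
(-39*69)*X(11) = -39*69*0 = -2691*0 = 0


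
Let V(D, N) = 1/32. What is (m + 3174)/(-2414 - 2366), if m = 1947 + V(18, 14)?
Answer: -163873/152960 ≈ -1.0713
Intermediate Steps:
V(D, N) = 1/32
m = 62305/32 (m = 1947 + 1/32 = 62305/32 ≈ 1947.0)
(m + 3174)/(-2414 - 2366) = (62305/32 + 3174)/(-2414 - 2366) = (163873/32)/(-4780) = (163873/32)*(-1/4780) = -163873/152960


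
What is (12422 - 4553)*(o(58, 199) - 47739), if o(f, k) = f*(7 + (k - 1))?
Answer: -282095781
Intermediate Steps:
o(f, k) = f*(6 + k) (o(f, k) = f*(7 + (-1 + k)) = f*(6 + k))
(12422 - 4553)*(o(58, 199) - 47739) = (12422 - 4553)*(58*(6 + 199) - 47739) = 7869*(58*205 - 47739) = 7869*(11890 - 47739) = 7869*(-35849) = -282095781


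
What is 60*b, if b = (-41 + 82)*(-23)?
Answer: -56580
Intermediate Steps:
b = -943 (b = 41*(-23) = -943)
60*b = 60*(-943) = -56580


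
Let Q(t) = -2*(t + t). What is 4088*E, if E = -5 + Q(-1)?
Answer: -4088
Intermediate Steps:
Q(t) = -4*t
E = -1 (E = -5 - 4*(-1) = -5 + 4 = -1)
4088*E = 4088*(-1) = -4088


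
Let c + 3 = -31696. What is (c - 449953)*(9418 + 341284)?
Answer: -168916319704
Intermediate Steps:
c = -31699 (c = -3 - 31696 = -31699)
(c - 449953)*(9418 + 341284) = (-31699 - 449953)*(9418 + 341284) = -481652*350702 = -168916319704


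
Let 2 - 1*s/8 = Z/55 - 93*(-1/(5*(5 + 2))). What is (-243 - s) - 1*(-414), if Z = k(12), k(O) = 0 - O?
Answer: 67187/385 ≈ 174.51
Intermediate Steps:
k(O) = -O
Z = -12 (Z = -1*12 = -12)
s = -1352/385 (s = 16 - 8*(-12/55 - 93*(-1/(5*(5 + 2)))) = 16 - 8*(-12*1/55 - 93/((-5*7))) = 16 - 8*(-12/55 - 93/(-35)) = 16 - 8*(-12/55 - 93*(-1/35)) = 16 - 8*(-12/55 + 93/35) = 16 - 8*939/385 = 16 - 7512/385 = -1352/385 ≈ -3.5117)
(-243 - s) - 1*(-414) = (-243 - 1*(-1352/385)) - 1*(-414) = (-243 + 1352/385) + 414 = -92203/385 + 414 = 67187/385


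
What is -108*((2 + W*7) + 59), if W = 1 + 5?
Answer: -11124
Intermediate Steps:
W = 6
-108*((2 + W*7) + 59) = -108*((2 + 6*7) + 59) = -108*((2 + 42) + 59) = -108*(44 + 59) = -108*103 = -11124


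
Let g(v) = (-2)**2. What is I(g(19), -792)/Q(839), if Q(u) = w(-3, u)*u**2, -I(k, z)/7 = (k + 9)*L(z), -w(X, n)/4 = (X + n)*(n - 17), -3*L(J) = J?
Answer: 91/7329225452 ≈ 1.2416e-8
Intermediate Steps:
L(J) = -J/3
g(v) = 4
w(X, n) = -4*(-17 + n)*(X + n) (w(X, n) = -4*(X + n)*(n - 17) = -4*(X + n)*(-17 + n) = -4*(-17 + n)*(X + n))
I(k, z) = 7*z*(9 + k)/3 (I(k, z) = -7*(k + 9)*(-z/3) = -7*(9 + k)*(-z/3) = -(-7)*z*(9 + k)/3 = 7*z*(9 + k)/3)
Q(u) = u**2*(-204 - 4*u**2 + 80*u) (Q(u) = (-4*u**2 + 68*(-3) + 68*u - 4*(-3)*u)*u**2 = (-4*u**2 - 204 + 68*u + 12*u)*u**2 = (-204 - 4*u**2 + 80*u)*u**2 = u**2*(-204 - 4*u**2 + 80*u))
I(g(19), -792)/Q(839) = ((7/3)*(-792)*(9 + 4))/((4*839**2*(-51 - 1*839**2 + 20*839))) = ((7/3)*(-792)*13)/((4*703921*(-51 - 1*703921 + 16780))) = -24024*1/(2815684*(-51 - 703921 + 16780)) = -24024/(4*703921*(-687192)) = -24024/(-1934915519328) = -24024*(-1/1934915519328) = 91/7329225452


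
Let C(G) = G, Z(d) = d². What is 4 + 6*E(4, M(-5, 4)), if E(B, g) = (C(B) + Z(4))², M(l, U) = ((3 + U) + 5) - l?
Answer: 2404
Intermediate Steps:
M(l, U) = 8 + U - l (M(l, U) = (8 + U) - l = 8 + U - l)
E(B, g) = (16 + B)² (E(B, g) = (B + 4²)² = (B + 16)² = (16 + B)²)
4 + 6*E(4, M(-5, 4)) = 4 + 6*(16 + 4)² = 4 + 6*20² = 4 + 6*400 = 4 + 2400 = 2404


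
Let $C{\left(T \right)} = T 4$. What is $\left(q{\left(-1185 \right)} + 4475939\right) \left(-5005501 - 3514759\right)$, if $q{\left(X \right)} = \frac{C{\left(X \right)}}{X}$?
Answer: $-38136198105180$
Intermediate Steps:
$C{\left(T \right)} = 4 T$
$q{\left(X \right)} = 4$ ($q{\left(X \right)} = \frac{4 X}{X} = 4$)
$\left(q{\left(-1185 \right)} + 4475939\right) \left(-5005501 - 3514759\right) = \left(4 + 4475939\right) \left(-5005501 - 3514759\right) = 4475943 \left(-8520260\right) = -38136198105180$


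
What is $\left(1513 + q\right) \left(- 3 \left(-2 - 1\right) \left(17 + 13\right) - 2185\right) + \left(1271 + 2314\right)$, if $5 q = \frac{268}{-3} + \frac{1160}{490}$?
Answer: $- \frac{420493798}{147} \approx -2.8605 \cdot 10^{6}$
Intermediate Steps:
$q = - \frac{12784}{735}$ ($q = \frac{\frac{268}{-3} + \frac{1160}{490}}{5} = \frac{268 \left(- \frac{1}{3}\right) + 1160 \cdot \frac{1}{490}}{5} = \frac{- \frac{268}{3} + \frac{116}{49}}{5} = \frac{1}{5} \left(- \frac{12784}{147}\right) = - \frac{12784}{735} \approx -17.393$)
$\left(1513 + q\right) \left(- 3 \left(-2 - 1\right) \left(17 + 13\right) - 2185\right) + \left(1271 + 2314\right) = \left(1513 - \frac{12784}{735}\right) \left(- 3 \left(-2 - 1\right) \left(17 + 13\right) - 2185\right) + \left(1271 + 2314\right) = \frac{1099271 \left(\left(-3\right) \left(-3\right) 30 - 2185\right)}{735} + 3585 = \frac{1099271 \left(9 \cdot 30 - 2185\right)}{735} + 3585 = \frac{1099271 \left(270 - 2185\right)}{735} + 3585 = \frac{1099271}{735} \left(-1915\right) + 3585 = - \frac{421020793}{147} + 3585 = - \frac{420493798}{147}$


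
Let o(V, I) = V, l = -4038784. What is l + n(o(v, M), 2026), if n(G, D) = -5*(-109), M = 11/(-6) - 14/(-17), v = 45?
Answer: -4038239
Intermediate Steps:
M = -103/102 (M = 11*(-1/6) - 14*(-1/17) = -11/6 + 14/17 = -103/102 ≈ -1.0098)
n(G, D) = 545
l + n(o(v, M), 2026) = -4038784 + 545 = -4038239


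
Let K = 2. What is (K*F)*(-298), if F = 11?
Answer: -6556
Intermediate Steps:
(K*F)*(-298) = (2*11)*(-298) = 22*(-298) = -6556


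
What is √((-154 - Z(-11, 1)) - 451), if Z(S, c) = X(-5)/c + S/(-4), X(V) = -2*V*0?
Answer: I*√2431/2 ≈ 24.653*I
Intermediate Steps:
X(V) = 0
Z(S, c) = -S/4 (Z(S, c) = 0/c + S/(-4) = 0 + S*(-¼) = 0 - S/4 = -S/4)
√((-154 - Z(-11, 1)) - 451) = √((-154 - (-1)*(-11)/4) - 451) = √((-154 - 1*11/4) - 451) = √((-154 - 11/4) - 451) = √(-627/4 - 451) = √(-2431/4) = I*√2431/2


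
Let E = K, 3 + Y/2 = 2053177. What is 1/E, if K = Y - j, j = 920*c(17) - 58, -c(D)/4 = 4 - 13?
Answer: 1/4073286 ≈ 2.4550e-7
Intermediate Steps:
c(D) = 36 (c(D) = -4*(4 - 13) = -4*(-9) = 36)
Y = 4106348 (Y = -6 + 2*2053177 = -6 + 4106354 = 4106348)
j = 33062 (j = 920*36 - 58 = 33120 - 58 = 33062)
K = 4073286 (K = 4106348 - 1*33062 = 4106348 - 33062 = 4073286)
E = 4073286
1/E = 1/4073286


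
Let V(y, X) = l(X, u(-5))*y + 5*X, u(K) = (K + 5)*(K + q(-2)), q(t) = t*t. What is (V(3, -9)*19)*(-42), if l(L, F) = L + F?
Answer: 57456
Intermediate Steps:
q(t) = t²
u(K) = (4 + K)*(5 + K) (u(K) = (K + 5)*(K + (-2)²) = (5 + K)*(K + 4) = (5 + K)*(4 + K) = (4 + K)*(5 + K))
l(L, F) = F + L
V(y, X) = 5*X + X*y (V(y, X) = ((20 + (-5)² + 9*(-5)) + X)*y + 5*X = ((20 + 25 - 45) + X)*y + 5*X = (0 + X)*y + 5*X = X*y + 5*X = 5*X + X*y)
(V(3, -9)*19)*(-42) = (-9*(5 + 3)*19)*(-42) = (-9*8*19)*(-42) = -72*19*(-42) = -1368*(-42) = 57456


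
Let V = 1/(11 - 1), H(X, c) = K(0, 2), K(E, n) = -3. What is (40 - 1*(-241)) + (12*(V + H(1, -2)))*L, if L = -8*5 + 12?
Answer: 6277/5 ≈ 1255.4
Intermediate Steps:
H(X, c) = -3
V = ⅒ (V = 1/10 = ⅒ ≈ 0.10000)
L = -28 (L = -40 + 12 = -28)
(40 - 1*(-241)) + (12*(V + H(1, -2)))*L = (40 - 1*(-241)) + (12*(⅒ - 3))*(-28) = (40 + 241) + (12*(-29/10))*(-28) = 281 - 174/5*(-28) = 281 + 4872/5 = 6277/5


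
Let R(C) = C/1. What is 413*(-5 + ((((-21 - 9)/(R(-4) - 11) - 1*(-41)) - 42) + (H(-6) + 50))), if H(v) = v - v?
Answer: 18998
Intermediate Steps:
H(v) = 0
R(C) = C (R(C) = C*1 = C)
413*(-5 + ((((-21 - 9)/(R(-4) - 11) - 1*(-41)) - 42) + (H(-6) + 50))) = 413*(-5 + ((((-21 - 9)/(-4 - 11) - 1*(-41)) - 42) + (0 + 50))) = 413*(-5 + (((-30/(-15) + 41) - 42) + 50)) = 413*(-5 + (((-30*(-1/15) + 41) - 42) + 50)) = 413*(-5 + (((2 + 41) - 42) + 50)) = 413*(-5 + ((43 - 42) + 50)) = 413*(-5 + (1 + 50)) = 413*(-5 + 51) = 413*46 = 18998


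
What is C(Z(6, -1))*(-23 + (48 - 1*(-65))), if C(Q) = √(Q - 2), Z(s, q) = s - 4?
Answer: 0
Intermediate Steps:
Z(s, q) = -4 + s
C(Q) = √(-2 + Q)
C(Z(6, -1))*(-23 + (48 - 1*(-65))) = √(-2 + (-4 + 6))*(-23 + (48 - 1*(-65))) = √(-2 + 2)*(-23 + (48 + 65)) = √0*(-23 + 113) = 0*90 = 0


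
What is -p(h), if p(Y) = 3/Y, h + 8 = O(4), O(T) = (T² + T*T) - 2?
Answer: -3/22 ≈ -0.13636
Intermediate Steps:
O(T) = -2 + 2*T² (O(T) = (T² + T²) - 2 = 2*T² - 2 = -2 + 2*T²)
h = 22 (h = -8 + (-2 + 2*4²) = -8 + (-2 + 2*16) = -8 + (-2 + 32) = -8 + 30 = 22)
-p(h) = -3/22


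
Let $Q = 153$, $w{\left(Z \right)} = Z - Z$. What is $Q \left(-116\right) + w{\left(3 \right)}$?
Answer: $-17748$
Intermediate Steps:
$w{\left(Z \right)} = 0$
$Q \left(-116\right) + w{\left(3 \right)} = 153 \left(-116\right) + 0 = -17748 + 0 = -17748$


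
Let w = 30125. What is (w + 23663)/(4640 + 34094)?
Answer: 26894/19367 ≈ 1.3887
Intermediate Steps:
(w + 23663)/(4640 + 34094) = (30125 + 23663)/(4640 + 34094) = 53788/38734 = 53788*(1/38734) = 26894/19367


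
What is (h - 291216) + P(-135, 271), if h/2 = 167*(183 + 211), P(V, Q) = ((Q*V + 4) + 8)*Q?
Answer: -10070903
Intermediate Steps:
P(V, Q) = Q*(12 + Q*V) (P(V, Q) = ((4 + Q*V) + 8)*Q = (12 + Q*V)*Q = Q*(12 + Q*V))
h = 131596 (h = 2*(167*(183 + 211)) = 2*(167*394) = 2*65798 = 131596)
(h - 291216) + P(-135, 271) = (131596 - 291216) + 271*(12 + 271*(-135)) = -159620 + 271*(12 - 36585) = -159620 + 271*(-36573) = -159620 - 9911283 = -10070903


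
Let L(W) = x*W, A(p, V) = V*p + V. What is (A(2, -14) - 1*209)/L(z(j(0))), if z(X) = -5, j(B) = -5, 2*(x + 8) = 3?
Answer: -502/65 ≈ -7.7231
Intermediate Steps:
x = -13/2 (x = -8 + (1/2)*3 = -8 + 3/2 = -13/2 ≈ -6.5000)
A(p, V) = V + V*p
L(W) = -13*W/2
(A(2, -14) - 1*209)/L(z(j(0))) = (-14*(1 + 2) - 1*209)/((-13/2*(-5))) = (-14*3 - 209)/(65/2) = (-42 - 209)*(2/65) = -251*2/65 = -502/65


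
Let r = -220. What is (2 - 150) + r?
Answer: -368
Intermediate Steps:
(2 - 150) + r = (2 - 150) - 220 = -148 - 220 = -368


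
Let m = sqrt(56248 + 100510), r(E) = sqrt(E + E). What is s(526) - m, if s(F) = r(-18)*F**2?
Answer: -sqrt(156758) + 1660056*I ≈ -395.93 + 1.6601e+6*I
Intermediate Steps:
r(E) = sqrt(2)*sqrt(E) (r(E) = sqrt(2*E) = sqrt(2)*sqrt(E))
m = sqrt(156758) ≈ 395.93
s(F) = 6*I*F**2 (s(F) = (sqrt(2)*sqrt(-18))*F**2 = (sqrt(2)*(3*I*sqrt(2)))*F**2 = (6*I)*F**2 = 6*I*F**2)
s(526) - m = 6*I*526**2 - sqrt(156758) = 6*I*276676 - sqrt(156758) = 1660056*I - sqrt(156758) = -sqrt(156758) + 1660056*I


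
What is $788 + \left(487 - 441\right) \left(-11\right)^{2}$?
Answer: $6354$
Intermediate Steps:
$788 + \left(487 - 441\right) \left(-11\right)^{2} = 788 + \left(487 - 441\right) 121 = 788 + 46 \cdot 121 = 788 + 5566 = 6354$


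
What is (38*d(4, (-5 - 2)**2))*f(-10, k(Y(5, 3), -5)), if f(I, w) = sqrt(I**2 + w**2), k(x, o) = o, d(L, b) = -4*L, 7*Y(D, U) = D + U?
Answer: -3040*sqrt(5) ≈ -6797.6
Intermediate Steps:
Y(D, U) = D/7 + U/7 (Y(D, U) = (D + U)/7 = D/7 + U/7)
(38*d(4, (-5 - 2)**2))*f(-10, k(Y(5, 3), -5)) = (38*(-4*4))*sqrt((-10)**2 + (-5)**2) = (38*(-16))*sqrt(100 + 25) = -3040*sqrt(5)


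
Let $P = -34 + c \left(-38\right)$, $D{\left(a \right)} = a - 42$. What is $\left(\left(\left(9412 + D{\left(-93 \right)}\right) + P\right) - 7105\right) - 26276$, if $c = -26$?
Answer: $-23150$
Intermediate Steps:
$D{\left(a \right)} = -42 + a$
$P = 954$ ($P = -34 - -988 = -34 + 988 = 954$)
$\left(\left(\left(9412 + D{\left(-93 \right)}\right) + P\right) - 7105\right) - 26276 = \left(\left(\left(9412 - 135\right) + 954\right) - 7105\right) - 26276 = \left(\left(9277 + 954\right) - 7105\right) - 26276 = \left(10231 - 7105\right) - 26276 = 3126 - 26276 = -23150$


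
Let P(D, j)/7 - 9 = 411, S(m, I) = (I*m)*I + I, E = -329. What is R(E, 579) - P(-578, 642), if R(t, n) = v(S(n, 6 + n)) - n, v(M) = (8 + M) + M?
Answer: 396294209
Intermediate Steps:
S(m, I) = I + m*I² (S(m, I) = m*I² + I = I + m*I²)
P(D, j) = 2940 (P(D, j) = 63 + 7*411 = 63 + 2877 = 2940)
v(M) = 8 + 2*M
R(t, n) = 8 - n + 2*(1 + n*(6 + n))*(6 + n) (R(t, n) = (8 + 2*((6 + n)*(1 + (6 + n)*n))) - n = (8 + 2*((6 + n)*(1 + n*(6 + n)))) - n = (8 + 2*((1 + n*(6 + n))*(6 + n))) - n = (8 + 2*(1 + n*(6 + n))*(6 + n)) - n = 8 - n + 2*(1 + n*(6 + n))*(6 + n))
R(E, 579) - P(-578, 642) = (8 - 1*579 + 2*(1 + 579*(6 + 579))*(6 + 579)) - 1*2940 = (8 - 579 + 2*(1 + 579*585)*585) - 2940 = (8 - 579 + 2*(1 + 338715)*585) - 2940 = (8 - 579 + 2*338716*585) - 2940 = (8 - 579 + 396297720) - 2940 = 396297149 - 2940 = 396294209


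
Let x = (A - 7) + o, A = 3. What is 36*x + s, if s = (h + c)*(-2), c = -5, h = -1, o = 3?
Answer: -24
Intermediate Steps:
s = 12 (s = (-1 - 5)*(-2) = -6*(-2) = 12)
x = -1 (x = (3 - 7) + 3 = -4 + 3 = -1)
36*x + s = 36*(-1) + 12 = -36 + 12 = -24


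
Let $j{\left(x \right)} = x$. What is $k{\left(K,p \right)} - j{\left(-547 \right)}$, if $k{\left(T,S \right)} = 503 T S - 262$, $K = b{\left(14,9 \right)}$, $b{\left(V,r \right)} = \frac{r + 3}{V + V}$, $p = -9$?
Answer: $- \frac{11586}{7} \approx -1655.1$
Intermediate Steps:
$b{\left(V,r \right)} = \frac{3 + r}{2 V}$
$K = \frac{3}{7}$ ($K = \frac{3 + 9}{2 \cdot 14} = \frac{1}{2} \cdot \frac{1}{14} \cdot 12 = \frac{3}{7} \approx 0.42857$)
$k{\left(T,S \right)} = -262 + 503 S T$ ($k{\left(T,S \right)} = 503 S T - 262 = -262 + 503 S T$)
$k{\left(K,p \right)} - j{\left(-547 \right)} = \left(-262 + 503 \left(-9\right) \frac{3}{7}\right) - -547 = \left(-262 - \frac{13581}{7}\right) + 547 = - \frac{15415}{7} + 547 = - \frac{11586}{7}$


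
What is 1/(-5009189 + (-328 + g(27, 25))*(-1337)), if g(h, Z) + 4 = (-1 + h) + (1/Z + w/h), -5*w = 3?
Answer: -225/1035020423 ≈ -2.1739e-7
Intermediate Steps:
w = -3/5 (w = -1/5*3 = -3/5 ≈ -0.60000)
g(h, Z) = -5 + h + 1/Z - 3/(5*h) (g(h, Z) = -4 + ((-1 + h) + (1/Z - 3/(5*h))) = -4 + (-1 + h + 1/Z - 3/(5*h)) = -5 + h + 1/Z - 3/(5*h))
1/(-5009189 + (-328 + g(27, 25))*(-1337)) = 1/(-5009189 + (-328 + (-5 + 27 + 1/25 - 3/5/27))*(-1337)) = 1/(-5009189 + (-328 + (-5 + 27 + 1/25 - 3/5*1/27))*(-1337)) = 1/(-5009189 + (-328 + (-5 + 27 + 1/25 - 1/45))*(-1337)) = 1/(-5009189 + (-328 + 4954/225)*(-1337)) = 1/(-5009189 - 68846/225*(-1337)) = 1/(-5009189 + 92047102/225) = 1/(-1035020423/225) = -225/1035020423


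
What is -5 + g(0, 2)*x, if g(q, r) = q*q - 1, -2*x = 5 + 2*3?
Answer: 1/2 ≈ 0.50000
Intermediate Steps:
x = -11/2 (x = -(5 + 2*3)/2 = -(5 + 6)/2 = -1/2*11 = -11/2 ≈ -5.5000)
g(q, r) = -1 + q**2 (g(q, r) = q**2 - 1 = -1 + q**2)
-5 + g(0, 2)*x = -5 + (-1 + 0**2)*(-11/2) = -5 + (-1 + 0)*(-11/2) = -5 - 1*(-11/2) = -5 + 11/2 = 1/2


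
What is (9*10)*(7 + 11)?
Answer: 1620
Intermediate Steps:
(9*10)*(7 + 11) = 90*18 = 1620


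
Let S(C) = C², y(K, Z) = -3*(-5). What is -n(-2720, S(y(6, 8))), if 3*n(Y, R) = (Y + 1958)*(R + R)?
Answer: 114300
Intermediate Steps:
y(K, Z) = 15
n(Y, R) = 2*R*(1958 + Y)/3 (n(Y, R) = ((Y + 1958)*(R + R))/3 = ((1958 + Y)*(2*R))/3 = (2*R*(1958 + Y))/3 = 2*R*(1958 + Y)/3)
-n(-2720, S(y(6, 8))) = -2*15²*(1958 - 2720)/3 = -2*225*(-762)/3 = -1*(-114300) = 114300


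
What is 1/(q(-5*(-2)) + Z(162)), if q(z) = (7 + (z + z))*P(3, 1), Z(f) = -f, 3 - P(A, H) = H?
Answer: -1/108 ≈ -0.0092593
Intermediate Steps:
P(A, H) = 3 - H
q(z) = 14 + 4*z (q(z) = (7 + (z + z))*(3 - 1*1) = (7 + 2*z)*(3 - 1) = (7 + 2*z)*2 = 14 + 4*z)
1/(q(-5*(-2)) + Z(162)) = 1/((14 + 4*(-5*(-2))) - 1*162) = 1/((14 + 4*10) - 162) = 1/((14 + 40) - 162) = 1/(54 - 162) = 1/(-108) = -1/108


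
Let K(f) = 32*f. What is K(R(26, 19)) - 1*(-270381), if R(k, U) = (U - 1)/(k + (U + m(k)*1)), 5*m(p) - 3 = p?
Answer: 34339827/127 ≈ 2.7039e+5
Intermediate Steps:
m(p) = ⅗ + p/5
R(k, U) = (-1 + U)/(⅗ + U + 6*k/5) (R(k, U) = (U - 1)/(k + (U + (⅗ + k/5)*1)) = (-1 + U)/(k + (U + (⅗ + k/5))) = (-1 + U)/(k + (⅗ + U + k/5)) = (-1 + U)/(⅗ + U + 6*k/5))
K(R(26, 19)) - 1*(-270381) = 32*(5*(-1 + 19)/(3 + 5*19 + 6*26)) - 1*(-270381) = 32*(5*18/(3 + 95 + 156)) + 270381 = 32*(5*18/254) + 270381 = 32*(5*(1/254)*18) + 270381 = 32*(45/127) + 270381 = 1440/127 + 270381 = 34339827/127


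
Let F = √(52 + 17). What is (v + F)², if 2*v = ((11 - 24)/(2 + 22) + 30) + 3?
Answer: 765817/2304 + 779*√69/24 ≈ 602.00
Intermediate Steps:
v = 779/48 (v = (((11 - 24)/(2 + 22) + 30) + 3)/2 = ((-13/24 + 30) + 3)/2 = (707/24 + 3)/2 = (½)*(779/24) = 779/48 ≈ 16.229)
F = √69 ≈ 8.3066
(v + F)² = (779/48 + √69)²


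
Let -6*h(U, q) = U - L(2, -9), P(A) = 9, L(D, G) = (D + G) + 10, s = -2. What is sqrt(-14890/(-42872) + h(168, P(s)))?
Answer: I*sqrt(3119179155)/10718 ≈ 5.2108*I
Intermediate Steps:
L(D, G) = 10 + D + G
h(U, q) = 1/2 - U/6 (h(U, q) = -(U - (10 + 2 - 9))/6 = -(U - 1*3)/6 = -(U - 3)/6 = -(-3 + U)/6 = 1/2 - U/6)
sqrt(-14890/(-42872) + h(168, P(s))) = sqrt(-14890/(-42872) + (1/2 - 1/6*168)) = sqrt(-14890*(-1/42872) + (1/2 - 28)) = sqrt(7445/21436 - 55/2) = sqrt(-582045/21436) = I*sqrt(3119179155)/10718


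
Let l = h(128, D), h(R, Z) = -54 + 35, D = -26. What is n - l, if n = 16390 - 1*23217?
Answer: -6808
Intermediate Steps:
n = -6827 (n = 16390 - 23217 = -6827)
h(R, Z) = -19
l = -19
n - l = -6827 - 1*(-19) = -6827 + 19 = -6808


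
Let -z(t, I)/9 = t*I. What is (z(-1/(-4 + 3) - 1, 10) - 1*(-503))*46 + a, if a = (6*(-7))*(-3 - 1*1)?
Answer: 23306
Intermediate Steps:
z(t, I) = -9*I*t (z(t, I) = -9*t*I = -9*I*t)
a = 168 (a = -42*(-3 - 1) = -42*(-4) = 168)
(z(-1/(-4 + 3) - 1, 10) - 1*(-503))*46 + a = (-9*10*(-1/(-4 + 3) - 1) - 1*(-503))*46 + 168 = (-9*10*(-1/(-1) - 1) + 503)*46 + 168 = (-9*10*(-1*(-1) - 1) + 503)*46 + 168 = (-9*10*(1 - 1) + 503)*46 + 168 = (-9*10*0 + 503)*46 + 168 = (0 + 503)*46 + 168 = 503*46 + 168 = 23138 + 168 = 23306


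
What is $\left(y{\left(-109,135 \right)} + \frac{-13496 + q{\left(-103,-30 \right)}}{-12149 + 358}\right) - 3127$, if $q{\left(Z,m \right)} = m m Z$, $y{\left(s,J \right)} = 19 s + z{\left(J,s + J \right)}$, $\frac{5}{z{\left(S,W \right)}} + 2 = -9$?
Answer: $- \frac{673076597}{129701} \approx -5189.4$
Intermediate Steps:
$z{\left(S,W \right)} = - \frac{5}{11}$ ($z{\left(S,W \right)} = \frac{5}{-2 - 9} = \frac{5}{-11} = 5 \left(- \frac{1}{11}\right) = - \frac{5}{11}$)
$y{\left(s,J \right)} = - \frac{5}{11} + 19 s$ ($y{\left(s,J \right)} = 19 s - \frac{5}{11} = - \frac{5}{11} + 19 s$)
$q{\left(Z,m \right)} = Z m^{2}$ ($q{\left(Z,m \right)} = m^{2} Z = Z m^{2}$)
$\left(y{\left(-109,135 \right)} + \frac{-13496 + q{\left(-103,-30 \right)}}{-12149 + 358}\right) - 3127 = \left(\left(- \frac{5}{11} + 19 \left(-109\right)\right) + \frac{-13496 - 103 \left(-30\right)^{2}}{-12149 + 358}\right) - 3127 = \left(\left(- \frac{5}{11} - 2071\right) + \frac{-13496 - 92700}{-11791}\right) - 3127 = \left(- \frac{22786}{11} + \left(-13496 - 92700\right) \left(- \frac{1}{11791}\right)\right) - 3127 = \left(- \frac{22786}{11} - - \frac{106196}{11791}\right) - 3127 = \left(- \frac{22786}{11} + \frac{106196}{11791}\right) - 3127 = - \frac{267501570}{129701} - 3127 = - \frac{673076597}{129701}$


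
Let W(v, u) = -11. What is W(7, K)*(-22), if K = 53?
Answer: 242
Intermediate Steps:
W(7, K)*(-22) = -11*(-22) = 242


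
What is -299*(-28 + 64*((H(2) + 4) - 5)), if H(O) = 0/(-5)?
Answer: 27508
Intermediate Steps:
H(O) = 0 (H(O) = 0*(-⅕) = 0)
-299*(-28 + 64*((H(2) + 4) - 5)) = -299*(-28 + 64*((0 + 4) - 5)) = -299*(-28 + 64*(4 - 5)) = -299*(-28 + 64*(-1)) = -299*(-28 - 64) = -299*(-92) = 27508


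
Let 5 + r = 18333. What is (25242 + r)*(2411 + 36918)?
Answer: 1713564530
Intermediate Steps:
r = 18328 (r = -5 + 18333 = 18328)
(25242 + r)*(2411 + 36918) = (25242 + 18328)*(2411 + 36918) = 43570*39329 = 1713564530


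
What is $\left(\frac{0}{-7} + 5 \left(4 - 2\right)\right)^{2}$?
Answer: $100$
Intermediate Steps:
$\left(\frac{0}{-7} + 5 \left(4 - 2\right)\right)^{2} = \left(0 \left(- \frac{1}{7}\right) + 5 \cdot 2\right)^{2} = \left(0 + 10\right)^{2} = 10^{2} = 100$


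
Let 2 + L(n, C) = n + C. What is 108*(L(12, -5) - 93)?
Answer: -9504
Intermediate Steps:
L(n, C) = -2 + C + n (L(n, C) = -2 + (n + C) = -2 + (C + n) = -2 + C + n)
108*(L(12, -5) - 93) = 108*((-2 - 5 + 12) - 93) = 108*(5 - 93) = 108*(-88) = -9504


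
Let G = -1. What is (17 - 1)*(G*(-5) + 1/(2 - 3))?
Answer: 64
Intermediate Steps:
(17 - 1)*(G*(-5) + 1/(2 - 3)) = (17 - 1)*(-1*(-5) + 1/(2 - 3)) = 16*(5 + 1/(-1)) = 16*(5 - 1) = 16*4 = 64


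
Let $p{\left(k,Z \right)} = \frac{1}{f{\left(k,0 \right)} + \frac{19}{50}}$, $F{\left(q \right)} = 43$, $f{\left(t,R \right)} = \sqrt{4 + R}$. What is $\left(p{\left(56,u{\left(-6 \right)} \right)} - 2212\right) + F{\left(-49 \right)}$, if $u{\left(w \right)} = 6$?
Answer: $- \frac{258061}{119} \approx -2168.6$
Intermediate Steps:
$p{\left(k,Z \right)} = \frac{50}{119}$ ($p{\left(k,Z \right)} = \frac{1}{\sqrt{4 + 0} + \frac{19}{50}} = \frac{1}{\sqrt{4} + 19 \cdot \frac{1}{50}} = \frac{1}{2 + \frac{19}{50}} = \frac{1}{\frac{119}{50}} = \frac{50}{119}$)
$\left(p{\left(56,u{\left(-6 \right)} \right)} - 2212\right) + F{\left(-49 \right)} = \left(\frac{50}{119} - 2212\right) + 43 = - \frac{263178}{119} + 43 = - \frac{258061}{119}$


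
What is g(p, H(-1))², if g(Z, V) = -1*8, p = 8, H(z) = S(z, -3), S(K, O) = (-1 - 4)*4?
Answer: 64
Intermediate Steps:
S(K, O) = -20 (S(K, O) = -5*4 = -20)
H(z) = -20
g(Z, V) = -8
g(p, H(-1))² = (-8)² = 64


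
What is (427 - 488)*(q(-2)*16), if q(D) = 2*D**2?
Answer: -7808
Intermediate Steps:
(427 - 488)*(q(-2)*16) = (427 - 488)*((2*(-2)**2)*16) = -61*2*4*16 = -488*16 = -61*128 = -7808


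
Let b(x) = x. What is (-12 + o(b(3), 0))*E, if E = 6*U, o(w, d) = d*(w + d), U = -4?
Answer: 288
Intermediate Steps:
o(w, d) = d*(d + w)
E = -24 (E = 6*(-4) = -24)
(-12 + o(b(3), 0))*E = (-12 + 0*(0 + 3))*(-24) = (-12 + 0*3)*(-24) = (-12 + 0)*(-24) = -12*(-24) = 288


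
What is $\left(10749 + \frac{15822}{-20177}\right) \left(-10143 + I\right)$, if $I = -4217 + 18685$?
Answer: $\frac{937948698075}{20177} \approx 4.6486 \cdot 10^{7}$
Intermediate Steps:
$I = 14468$
$\left(10749 + \frac{15822}{-20177}\right) \left(-10143 + I\right) = \left(10749 + \frac{15822}{-20177}\right) \left(-10143 + 14468\right) = \left(10749 + 15822 \left(- \frac{1}{20177}\right)\right) 4325 = \left(10749 - \frac{15822}{20177}\right) 4325 = \frac{216866751}{20177} \cdot 4325 = \frac{937948698075}{20177}$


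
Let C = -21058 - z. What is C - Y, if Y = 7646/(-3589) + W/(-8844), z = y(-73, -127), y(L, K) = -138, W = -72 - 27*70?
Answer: -110660594519/5290186 ≈ -20918.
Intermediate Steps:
W = -1962 (W = -72 - 1890 = -1962)
z = -138
Y = -10096601/5290186 (Y = 7646/(-3589) - 1962/(-8844) = 7646*(-1/3589) - 1962*(-1/8844) = -7646/3589 + 327/1474 = -10096601/5290186 ≈ -1.9086)
C = -20920 (C = -21058 - 1*(-138) = -21058 + 138 = -20920)
C - Y = -20920 - 1*(-10096601/5290186) = -20920 + 10096601/5290186 = -110660594519/5290186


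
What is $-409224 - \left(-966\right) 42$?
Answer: $-368652$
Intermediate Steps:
$-409224 - \left(-966\right) 42 = -409224 - -40572 = -409224 + 40572 = -368652$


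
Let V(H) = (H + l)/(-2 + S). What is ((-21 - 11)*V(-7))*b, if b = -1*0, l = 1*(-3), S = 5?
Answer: 0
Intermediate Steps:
l = -3
b = 0
V(H) = -1 + H/3 (V(H) = (H - 3)/(-2 + 5) = (-3 + H)/3 = (-3 + H)*(⅓) = -1 + H/3)
((-21 - 11)*V(-7))*b = ((-21 - 11)*(-1 + (⅓)*(-7)))*0 = -32*(-1 - 7/3)*0 = -32*(-10/3)*0 = (320/3)*0 = 0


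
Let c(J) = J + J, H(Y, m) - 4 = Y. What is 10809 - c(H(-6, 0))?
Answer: 10813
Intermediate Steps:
H(Y, m) = 4 + Y
c(J) = 2*J
10809 - c(H(-6, 0)) = 10809 - 2*(4 - 6) = 10809 - 2*(-2) = 10809 - 1*(-4) = 10809 + 4 = 10813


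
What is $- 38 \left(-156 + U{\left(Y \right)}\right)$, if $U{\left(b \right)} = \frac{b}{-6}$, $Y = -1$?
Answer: $\frac{17765}{3} \approx 5921.7$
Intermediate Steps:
$U{\left(b \right)} = - \frac{b}{6}$ ($U{\left(b \right)} = b \left(- \frac{1}{6}\right) = - \frac{b}{6}$)
$- 38 \left(-156 + U{\left(Y \right)}\right) = - 38 \left(-156 - - \frac{1}{6}\right) = - 38 \left(-156 + \frac{1}{6}\right) = \left(-38\right) \left(- \frac{935}{6}\right) = \frac{17765}{3}$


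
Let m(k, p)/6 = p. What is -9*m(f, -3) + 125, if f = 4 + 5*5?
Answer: 287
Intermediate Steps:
f = 29 (f = 4 + 25 = 29)
m(k, p) = 6*p
-9*m(f, -3) + 125 = -54*(-3) + 125 = -9*(-18) + 125 = 162 + 125 = 287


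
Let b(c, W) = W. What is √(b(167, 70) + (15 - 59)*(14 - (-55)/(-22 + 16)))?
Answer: 2*I*√321/3 ≈ 11.944*I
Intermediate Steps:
√(b(167, 70) + (15 - 59)*(14 - (-55)/(-22 + 16))) = √(70 + (15 - 59)*(14 - (-55)/(-22 + 16))) = √(70 - 44*(14 - (-55)/(-6))) = √(70 - 44*(14 - (-55)*(-1)/6)) = √(70 - 44*(14 - 1*55/6)) = √(70 - 44*(14 - 55/6)) = √(70 - 44*29/6) = √(70 - 638/3) = √(-428/3) = 2*I*√321/3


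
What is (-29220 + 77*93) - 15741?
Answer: -37800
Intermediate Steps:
(-29220 + 77*93) - 15741 = (-29220 + 7161) - 15741 = -22059 - 15741 = -37800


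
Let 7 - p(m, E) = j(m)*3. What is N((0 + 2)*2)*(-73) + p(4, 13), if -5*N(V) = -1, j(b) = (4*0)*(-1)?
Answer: -38/5 ≈ -7.6000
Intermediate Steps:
j(b) = 0 (j(b) = 0*(-1) = 0)
p(m, E) = 7 (p(m, E) = 7 - 0*3 = 7 - 1*0 = 7 + 0 = 7)
N(V) = ⅕ (N(V) = -⅕*(-1) = ⅕)
N((0 + 2)*2)*(-73) + p(4, 13) = (⅕)*(-73) + 7 = -73/5 + 7 = -38/5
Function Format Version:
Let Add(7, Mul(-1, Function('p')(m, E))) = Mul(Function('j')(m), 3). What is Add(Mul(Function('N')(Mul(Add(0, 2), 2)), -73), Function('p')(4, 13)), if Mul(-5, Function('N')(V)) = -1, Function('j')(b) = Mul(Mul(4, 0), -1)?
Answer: Rational(-38, 5) ≈ -7.6000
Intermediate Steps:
Function('j')(b) = 0 (Function('j')(b) = Mul(0, -1) = 0)
Function('p')(m, E) = 7 (Function('p')(m, E) = Add(7, Mul(-1, Mul(0, 3))) = Add(7, Mul(-1, 0)) = Add(7, 0) = 7)
Function('N')(V) = Rational(1, 5) (Function('N')(V) = Mul(Rational(-1, 5), -1) = Rational(1, 5))
Add(Mul(Function('N')(Mul(Add(0, 2), 2)), -73), Function('p')(4, 13)) = Add(Mul(Rational(1, 5), -73), 7) = Add(Rational(-73, 5), 7) = Rational(-38, 5)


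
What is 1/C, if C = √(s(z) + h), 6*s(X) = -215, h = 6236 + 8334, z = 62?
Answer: √523230/87205 ≈ 0.0082948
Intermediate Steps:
h = 14570
s(X) = -215/6 (s(X) = (⅙)*(-215) = -215/6)
C = √523230/6 (C = √(-215/6 + 14570) = √(87205/6) = √523230/6 ≈ 120.56)
1/C = 1/(√523230/6) = √523230/87205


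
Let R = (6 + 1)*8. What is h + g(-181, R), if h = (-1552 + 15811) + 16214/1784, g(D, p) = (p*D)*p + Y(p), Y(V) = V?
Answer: -493536385/892 ≈ -5.5329e+5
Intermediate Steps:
R = 56 (R = 7*8 = 56)
g(D, p) = p + D*p**2 (g(D, p) = (p*D)*p + p = (D*p)*p + p = D*p**2 + p = p + D*p**2)
h = 12727135/892 (h = 14259 + 16214*(1/1784) = 14259 + 8107/892 = 12727135/892 ≈ 14268.)
h + g(-181, R) = 12727135/892 + 56*(1 - 181*56) = 12727135/892 + 56*(1 - 10136) = 12727135/892 + 56*(-10135) = 12727135/892 - 567560 = -493536385/892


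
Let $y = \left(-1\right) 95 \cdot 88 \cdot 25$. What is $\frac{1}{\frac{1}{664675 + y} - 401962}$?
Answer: $- \frac{455675}{183164034349} \approx -2.4878 \cdot 10^{-6}$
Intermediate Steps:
$y = -209000$ ($y = \left(-95\right) 88 \cdot 25 = \left(-8360\right) 25 = -209000$)
$\frac{1}{\frac{1}{664675 + y} - 401962} = \frac{1}{\frac{1}{664675 - 209000} - 401962} = \frac{1}{\frac{1}{455675} - 401962} = \frac{1}{- \frac{183164034349}{455675}} = - \frac{455675}{183164034349}$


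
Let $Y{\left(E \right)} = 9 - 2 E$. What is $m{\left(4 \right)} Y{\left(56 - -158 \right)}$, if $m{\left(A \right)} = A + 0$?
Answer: $-1676$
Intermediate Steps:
$m{\left(A \right)} = A$
$m{\left(4 \right)} Y{\left(56 - -158 \right)} = 4 \left(9 - 2 \left(56 - -158\right)\right) = 4 \left(9 - 2 \left(56 + 158\right)\right) = 4 \left(9 - 428\right) = 4 \left(-419\right) = -1676$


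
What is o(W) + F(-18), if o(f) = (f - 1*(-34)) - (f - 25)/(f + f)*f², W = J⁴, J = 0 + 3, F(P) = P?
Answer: -2171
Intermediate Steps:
J = 3
W = 81 (W = 3⁴ = 81)
o(f) = 34 + f - f*(-25 + f)/2 (o(f) = (f + 34) - (-25 + f)/((2*f))*f² = (34 + f) - (-25 + f)*(1/(2*f))*f² = (34 + f) - (-25 + f)/(2*f)*f² = (34 + f) - f*(-25 + f)/2 = 34 + f - f*(-25 + f)/2)
o(W) + F(-18) = (34 - ½*81² + (27/2)*81) - 18 = (34 - ½*6561 + 2187/2) - 18 = (34 - 6561/2 + 2187/2) - 18 = -2153 - 18 = -2171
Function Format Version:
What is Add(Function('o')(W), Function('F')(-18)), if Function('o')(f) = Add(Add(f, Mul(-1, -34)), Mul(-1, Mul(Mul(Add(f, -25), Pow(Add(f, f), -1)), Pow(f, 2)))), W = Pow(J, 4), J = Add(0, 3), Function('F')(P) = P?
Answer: -2171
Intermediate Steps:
J = 3
W = 81 (W = Pow(3, 4) = 81)
Function('o')(f) = Add(34, f, Mul(Rational(-1, 2), f, Add(-25, f))) (Function('o')(f) = Add(Add(f, 34), Mul(-1, Mul(Mul(Add(-25, f), Pow(Mul(2, f), -1)), Pow(f, 2)))) = Add(Add(34, f), Mul(-1, Mul(Mul(Add(-25, f), Mul(Rational(1, 2), Pow(f, -1))), Pow(f, 2)))) = Add(Add(34, f), Mul(-1, Mul(Mul(Rational(1, 2), Pow(f, -1), Add(-25, f)), Pow(f, 2)))) = Add(Add(34, f), Mul(-1, Mul(Rational(1, 2), f, Add(-25, f)))) = Add(Add(34, f), Mul(Rational(-1, 2), f, Add(-25, f))) = Add(34, f, Mul(Rational(-1, 2), f, Add(-25, f))))
Add(Function('o')(W), Function('F')(-18)) = Add(Add(34, Mul(Rational(-1, 2), Pow(81, 2)), Mul(Rational(27, 2), 81)), -18) = Add(Add(34, Mul(Rational(-1, 2), 6561), Rational(2187, 2)), -18) = Add(Add(34, Rational(-6561, 2), Rational(2187, 2)), -18) = Add(-2153, -18) = -2171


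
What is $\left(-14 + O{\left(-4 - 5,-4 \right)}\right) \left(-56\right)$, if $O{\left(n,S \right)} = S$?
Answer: $1008$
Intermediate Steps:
$\left(-14 + O{\left(-4 - 5,-4 \right)}\right) \left(-56\right) = \left(-14 - 4\right) \left(-56\right) = \left(-18\right) \left(-56\right) = 1008$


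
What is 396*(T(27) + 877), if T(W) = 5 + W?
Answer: 359964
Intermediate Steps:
396*(T(27) + 877) = 396*((5 + 27) + 877) = 396*(32 + 877) = 396*909 = 359964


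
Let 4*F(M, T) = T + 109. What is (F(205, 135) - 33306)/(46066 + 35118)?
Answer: -33245/81184 ≈ -0.40950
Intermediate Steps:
F(M, T) = 109/4 + T/4 (F(M, T) = (T + 109)/4 = (109 + T)/4 = 109/4 + T/4)
(F(205, 135) - 33306)/(46066 + 35118) = ((109/4 + (¼)*135) - 33306)/(46066 + 35118) = ((109/4 + 135/4) - 33306)/81184 = (61 - 33306)*(1/81184) = -33245*1/81184 = -33245/81184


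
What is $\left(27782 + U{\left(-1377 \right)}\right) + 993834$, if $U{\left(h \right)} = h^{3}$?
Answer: $-2609948017$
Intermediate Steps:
$\left(27782 + U{\left(-1377 \right)}\right) + 993834 = \left(27782 + \left(-1377\right)^{3}\right) + 993834 = \left(27782 - 2610969633\right) + 993834 = -2610941851 + 993834 = -2609948017$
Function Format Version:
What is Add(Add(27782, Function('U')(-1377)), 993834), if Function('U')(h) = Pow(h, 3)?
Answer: -2609948017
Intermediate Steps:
Add(Add(27782, Function('U')(-1377)), 993834) = Add(Add(27782, Pow(-1377, 3)), 993834) = Add(Add(27782, -2610969633), 993834) = Add(-2610941851, 993834) = -2609948017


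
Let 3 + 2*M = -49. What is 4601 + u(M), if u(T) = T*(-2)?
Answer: 4653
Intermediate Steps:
M = -26 (M = -3/2 + (½)*(-49) = -3/2 - 49/2 = -26)
u(T) = -2*T
4601 + u(M) = 4601 - 2*(-26) = 4601 + 52 = 4653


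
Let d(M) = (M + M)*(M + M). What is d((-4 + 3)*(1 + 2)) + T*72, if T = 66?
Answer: 4788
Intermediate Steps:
d(M) = 4*M² (d(M) = (2*M)*(2*M) = 4*M²)
d((-4 + 3)*(1 + 2)) + T*72 = 4*((-4 + 3)*(1 + 2))² + 66*72 = 4*(-1*3)² + 4752 = 4*(-3)² + 4752 = 4*9 + 4752 = 36 + 4752 = 4788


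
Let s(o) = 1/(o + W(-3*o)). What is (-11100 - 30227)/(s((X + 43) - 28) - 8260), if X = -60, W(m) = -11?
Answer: 210392/42051 ≈ 5.0033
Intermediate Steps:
s(o) = 1/(-11 + o) (s(o) = 1/(o - 11) = 1/(-11 + o))
(-11100 - 30227)/(s((X + 43) - 28) - 8260) = (-11100 - 30227)/(1/(-11 + ((-60 + 43) - 28)) - 8260) = -41327/(1/(-11 + (-17 - 28)) - 8260) = -41327/(1/(-11 - 45) - 8260) = -41327/(1/(-56) - 8260) = -41327/(-1/56 - 8260) = -41327/(-462561/56) = -41327*(-56/462561) = 210392/42051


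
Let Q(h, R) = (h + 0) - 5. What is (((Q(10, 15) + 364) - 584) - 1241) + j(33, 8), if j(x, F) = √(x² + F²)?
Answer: -1456 + √1153 ≈ -1422.0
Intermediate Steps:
Q(h, R) = -5 + h (Q(h, R) = h - 5 = -5 + h)
j(x, F) = √(F² + x²)
(((Q(10, 15) + 364) - 584) - 1241) + j(33, 8) = ((((-5 + 10) + 364) - 584) - 1241) + √(8² + 33²) = (((5 + 364) - 584) - 1241) + √(64 + 1089) = ((369 - 584) - 1241) + √1153 = (-215 - 1241) + √1153 = -1456 + √1153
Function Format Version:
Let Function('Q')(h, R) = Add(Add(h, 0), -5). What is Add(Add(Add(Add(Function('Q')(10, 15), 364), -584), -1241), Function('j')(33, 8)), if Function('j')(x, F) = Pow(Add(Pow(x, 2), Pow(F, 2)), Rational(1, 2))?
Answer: Add(-1456, Pow(1153, Rational(1, 2))) ≈ -1422.0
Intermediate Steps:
Function('Q')(h, R) = Add(-5, h) (Function('Q')(h, R) = Add(h, -5) = Add(-5, h))
Function('j')(x, F) = Pow(Add(Pow(F, 2), Pow(x, 2)), Rational(1, 2))
Add(Add(Add(Add(Function('Q')(10, 15), 364), -584), -1241), Function('j')(33, 8)) = Add(Add(Add(Add(Add(-5, 10), 364), -584), -1241), Pow(Add(Pow(8, 2), Pow(33, 2)), Rational(1, 2))) = Add(Add(Add(Add(5, 364), -584), -1241), Pow(Add(64, 1089), Rational(1, 2))) = Add(Add(Add(369, -584), -1241), Pow(1153, Rational(1, 2))) = Add(Add(-215, -1241), Pow(1153, Rational(1, 2))) = Add(-1456, Pow(1153, Rational(1, 2)))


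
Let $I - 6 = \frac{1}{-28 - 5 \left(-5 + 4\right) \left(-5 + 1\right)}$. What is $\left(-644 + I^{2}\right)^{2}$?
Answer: $\frac{1963941579649}{5308416} \approx 3.6997 \cdot 10^{5}$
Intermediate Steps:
$I = \frac{287}{48}$ ($I = 6 + \frac{1}{-28 - 5 \left(-5 + 4\right) \left(-5 + 1\right)} = 6 + \frac{1}{-28 - 5 \left(\left(-1\right) \left(-4\right)\right)} = 6 + \frac{1}{-28 - 20} = 6 + \frac{1}{-48} = 6 - \frac{1}{48} = \frac{287}{48} \approx 5.9792$)
$\left(-644 + I^{2}\right)^{2} = \left(-644 + \left(\frac{287}{48}\right)^{2}\right)^{2} = \left(-644 + \frac{82369}{2304}\right)^{2} = \left(- \frac{1401407}{2304}\right)^{2} = \frac{1963941579649}{5308416}$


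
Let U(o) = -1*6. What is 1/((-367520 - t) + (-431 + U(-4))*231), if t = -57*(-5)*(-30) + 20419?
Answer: -1/480336 ≈ -2.0819e-6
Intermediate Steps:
U(o) = -6
t = 11869 (t = 285*(-30) + 20419 = -8550 + 20419 = 11869)
1/((-367520 - t) + (-431 + U(-4))*231) = 1/((-367520 - 1*11869) + (-431 - 6)*231) = 1/((-367520 - 11869) - 437*231) = 1/(-379389 - 100947) = 1/(-480336) = -1/480336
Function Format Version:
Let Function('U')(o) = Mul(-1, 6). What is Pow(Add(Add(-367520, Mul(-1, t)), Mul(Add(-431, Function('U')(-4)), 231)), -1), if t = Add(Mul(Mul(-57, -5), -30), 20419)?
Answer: Rational(-1, 480336) ≈ -2.0819e-6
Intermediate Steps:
Function('U')(o) = -6
t = 11869 (t = Add(Mul(285, -30), 20419) = Add(-8550, 20419) = 11869)
Pow(Add(Add(-367520, Mul(-1, t)), Mul(Add(-431, Function('U')(-4)), 231)), -1) = Pow(Add(Add(-367520, Mul(-1, 11869)), Mul(Add(-431, -6), 231)), -1) = Pow(Add(Add(-367520, -11869), Mul(-437, 231)), -1) = Pow(Add(-379389, -100947), -1) = Pow(-480336, -1) = Rational(-1, 480336)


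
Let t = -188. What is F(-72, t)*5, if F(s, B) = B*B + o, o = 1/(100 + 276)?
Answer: 66446725/376 ≈ 1.7672e+5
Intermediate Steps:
o = 1/376 ≈ 0.0026596
F(s, B) = 1/376 + B**2 (F(s, B) = B*B + 1/376 = B**2 + 1/376 = 1/376 + B**2)
F(-72, t)*5 = (1/376 + (-188)**2)*5 = (1/376 + 35344)*5 = (13289345/376)*5 = 66446725/376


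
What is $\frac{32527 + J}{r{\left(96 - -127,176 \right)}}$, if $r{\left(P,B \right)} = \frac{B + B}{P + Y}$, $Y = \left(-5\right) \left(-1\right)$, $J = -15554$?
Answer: $\frac{87951}{8} \approx 10994.0$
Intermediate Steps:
$Y = 5$
$r{\left(P,B \right)} = \frac{2 B}{5 + P}$ ($r{\left(P,B \right)} = \frac{B + B}{P + 5} = \frac{2 B}{5 + P}$)
$\frac{32527 + J}{r{\left(96 - -127,176 \right)}} = \frac{32527 - 15554}{2 \cdot 176 \frac{1}{5 + \left(96 - -127\right)}} = \frac{16973}{2 \cdot 176 \frac{1}{5 + \left(96 + 127\right)}} = \frac{16973}{2 \cdot 176 \frac{1}{5 + 223}} = \frac{16973}{2 \cdot 176 \cdot \frac{1}{228}} = \frac{16973}{\frac{88}{57}} = 16973 \cdot \frac{57}{88} = \frac{87951}{8}$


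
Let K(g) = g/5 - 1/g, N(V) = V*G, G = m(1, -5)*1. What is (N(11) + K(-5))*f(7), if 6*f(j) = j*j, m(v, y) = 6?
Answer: 7987/15 ≈ 532.47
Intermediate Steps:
G = 6 (G = 6*1 = 6)
N(V) = 6*V (N(V) = V*6 = 6*V)
f(j) = j**2/6 (f(j) = (j*j)/6 = j**2/6)
K(g) = -1/g + g/5 (K(g) = g*(1/5) - 1/g = g/5 - 1/g = -1/g + g/5)
(N(11) + K(-5))*f(7) = (6*11 + (-1/(-5) + (1/5)*(-5)))*((1/6)*7**2) = (66 + (-1*(-1/5) - 1))*((1/6)*49) = (66 + (1/5 - 1))*(49/6) = (66 - 4/5)*(49/6) = (326/5)*(49/6) = 7987/15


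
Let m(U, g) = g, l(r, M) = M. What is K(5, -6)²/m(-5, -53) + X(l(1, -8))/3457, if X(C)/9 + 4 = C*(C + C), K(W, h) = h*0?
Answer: 1116/3457 ≈ 0.32282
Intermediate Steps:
K(W, h) = 0
X(C) = -36 + 18*C² (X(C) = -36 + 9*(C*(C + C)) = -36 + 9*(C*(2*C)) = -36 + 9*(2*C²) = -36 + 18*C²)
K(5, -6)²/m(-5, -53) + X(l(1, -8))/3457 = 0²/(-53) + (-36 + 18*(-8)²)/3457 = 0*(-1/53) + (-36 + 18*64)*(1/3457) = 0 + (-36 + 1152)*(1/3457) = 0 + 1116*(1/3457) = 0 + 1116/3457 = 1116/3457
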